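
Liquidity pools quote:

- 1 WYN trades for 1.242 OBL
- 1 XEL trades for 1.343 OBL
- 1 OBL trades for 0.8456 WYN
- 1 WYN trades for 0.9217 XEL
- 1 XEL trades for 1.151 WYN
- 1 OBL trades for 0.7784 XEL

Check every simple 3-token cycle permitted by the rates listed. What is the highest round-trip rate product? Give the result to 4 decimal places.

1.1128

WYN→OBL→XEL→WYN: 1.242 × 0.7784 × 1.151 = 1.11276
WYN→XEL→OBL→WYN: 0.9217 × 1.343 × 0.8456 = 1.04672
Maximum is WYN→OBL→XEL→WYN at 1.1128; arbitrage exists.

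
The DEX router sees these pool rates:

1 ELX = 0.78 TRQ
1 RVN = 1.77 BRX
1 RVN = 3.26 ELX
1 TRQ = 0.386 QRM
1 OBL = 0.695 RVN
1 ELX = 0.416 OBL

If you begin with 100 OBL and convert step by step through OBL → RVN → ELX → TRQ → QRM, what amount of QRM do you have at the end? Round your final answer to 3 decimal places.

68.216

100 OBL × 0.695 = 69.5 RVN
69.5 RVN × 3.26 = 226.57 ELX
226.57 ELX × 0.78 = 176.7246 TRQ
176.7246 TRQ × 0.386 = 68.2156956 QRM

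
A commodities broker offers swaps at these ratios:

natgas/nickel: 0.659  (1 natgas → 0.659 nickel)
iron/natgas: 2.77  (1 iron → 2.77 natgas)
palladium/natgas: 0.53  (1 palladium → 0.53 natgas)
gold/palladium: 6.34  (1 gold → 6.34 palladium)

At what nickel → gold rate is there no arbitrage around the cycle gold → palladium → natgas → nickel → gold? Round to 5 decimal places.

Known legs of the cycle: 6.34 × 0.53 × 0.659 = 2.2143718
For no arbitrage the full-cycle product must be 1, so the missing rate is 1 / 2.2143718 ≈ 0.4515953.

0.45160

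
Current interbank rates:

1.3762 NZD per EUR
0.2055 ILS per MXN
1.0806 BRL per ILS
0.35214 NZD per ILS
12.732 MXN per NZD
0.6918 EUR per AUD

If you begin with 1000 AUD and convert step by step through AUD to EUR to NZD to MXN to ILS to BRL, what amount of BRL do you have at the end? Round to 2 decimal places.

2691.76

1000 AUD × 0.6918 = 691.8 EUR
691.8 EUR × 1.3762 = 952.05516 NZD
952.05516 NZD × 12.732 = 12121.56629712 MXN
12121.56629712 MXN × 0.2055 = 2490.98187405816 ILS
2490.98187405816 ILS × 1.0806 = 2691.755013107247696 BRL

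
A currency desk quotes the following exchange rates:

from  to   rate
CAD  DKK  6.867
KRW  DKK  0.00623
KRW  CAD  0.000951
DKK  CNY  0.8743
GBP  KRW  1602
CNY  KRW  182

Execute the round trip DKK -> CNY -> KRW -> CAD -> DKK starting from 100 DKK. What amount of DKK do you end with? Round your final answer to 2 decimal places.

100 DKK × 0.8743 = 87.43 CNY
87.43 CNY × 182 = 15912.26 KRW
15912.26 KRW × 0.000951 = 15.13255926 CAD
15.13255926 CAD × 6.867 = 103.91528443842 DKK

103.92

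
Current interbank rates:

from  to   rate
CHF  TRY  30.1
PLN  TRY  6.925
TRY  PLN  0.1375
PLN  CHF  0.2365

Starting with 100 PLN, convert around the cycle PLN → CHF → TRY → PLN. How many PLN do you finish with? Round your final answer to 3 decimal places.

100 PLN × 0.2365 = 23.65 CHF
23.65 CHF × 30.1 = 711.865 TRY
711.865 TRY × 0.1375 = 97.8814375 PLN

97.881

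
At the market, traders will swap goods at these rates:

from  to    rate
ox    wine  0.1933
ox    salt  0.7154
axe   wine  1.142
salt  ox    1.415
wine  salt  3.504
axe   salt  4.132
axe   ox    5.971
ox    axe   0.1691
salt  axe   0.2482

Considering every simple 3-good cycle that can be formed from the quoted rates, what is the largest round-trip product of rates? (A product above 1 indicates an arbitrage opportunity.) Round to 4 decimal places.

axe→ox→salt→axe: 5.971 × 0.7154 × 0.2482 = 1.06022
axe→wine→salt→axe: 1.142 × 3.504 × 0.2482 = 0.99319
axe→salt→ox→axe: 4.132 × 1.415 × 0.1691 = 0.98869
salt→ox→wine→salt: 1.415 × 0.1933 × 3.504 = 0.95841
Maximum is axe→ox→salt→axe at 1.0602; arbitrage exists.

1.0602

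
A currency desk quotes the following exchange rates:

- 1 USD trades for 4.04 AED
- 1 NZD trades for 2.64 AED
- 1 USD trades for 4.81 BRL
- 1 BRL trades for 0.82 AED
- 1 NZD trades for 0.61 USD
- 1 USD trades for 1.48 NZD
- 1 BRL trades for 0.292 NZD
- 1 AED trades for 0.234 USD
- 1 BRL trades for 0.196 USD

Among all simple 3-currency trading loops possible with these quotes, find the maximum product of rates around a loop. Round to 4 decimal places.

0.9229

USD→BRL→AED→USD: 4.81 × 0.82 × 0.234 = 0.92294
USD→NZD→AED→USD: 1.48 × 2.64 × 0.234 = 0.91428
USD→BRL→NZD→USD: 4.81 × 0.292 × 0.61 = 0.85676
Maximum is USD→BRL→AED→USD at 0.9229; no arbitrage — every cycle loses value.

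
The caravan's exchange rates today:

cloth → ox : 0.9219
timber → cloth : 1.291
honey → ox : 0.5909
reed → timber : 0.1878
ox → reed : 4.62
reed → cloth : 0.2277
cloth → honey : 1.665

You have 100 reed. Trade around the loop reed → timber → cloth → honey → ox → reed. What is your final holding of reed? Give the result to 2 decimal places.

100 reed × 0.1878 = 18.78 timber
18.78 timber × 1.291 = 24.24498 cloth
24.24498 cloth × 1.665 = 40.3678917 honey
40.3678917 honey × 0.5909 = 23.85338720553 ox
23.85338720553 ox × 4.62 = 110.2026488895486 reed

110.20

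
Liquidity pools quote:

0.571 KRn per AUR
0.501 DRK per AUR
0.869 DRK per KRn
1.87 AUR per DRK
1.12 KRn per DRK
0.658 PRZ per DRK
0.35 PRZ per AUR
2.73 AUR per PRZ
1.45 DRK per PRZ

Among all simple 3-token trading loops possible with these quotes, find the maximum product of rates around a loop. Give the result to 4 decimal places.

0.9490

AUR→PRZ→DRK→AUR: 0.35 × 1.45 × 1.87 = 0.94903
AUR→KRn→DRK→AUR: 0.571 × 0.869 × 1.87 = 0.92789
AUR→DRK→PRZ→AUR: 0.501 × 0.658 × 2.73 = 0.89997
Maximum is AUR→PRZ→DRK→AUR at 0.9490; no arbitrage — every cycle loses value.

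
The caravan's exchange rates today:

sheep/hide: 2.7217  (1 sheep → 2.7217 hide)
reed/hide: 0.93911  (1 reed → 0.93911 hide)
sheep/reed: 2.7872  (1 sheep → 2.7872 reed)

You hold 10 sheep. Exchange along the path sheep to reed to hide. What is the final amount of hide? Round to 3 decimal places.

26.175

10 sheep × 2.7872 = 27.872 reed
27.872 reed × 0.93911 = 26.17487392 hide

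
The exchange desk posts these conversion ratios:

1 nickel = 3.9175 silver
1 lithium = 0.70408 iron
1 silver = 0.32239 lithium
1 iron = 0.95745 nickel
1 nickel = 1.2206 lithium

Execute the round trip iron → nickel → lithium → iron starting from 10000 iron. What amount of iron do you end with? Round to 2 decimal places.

8228.33

10000 iron × 0.95745 = 9574.5 nickel
9574.5 nickel × 1.2206 = 11686.6347 lithium
11686.6347 lithium × 0.70408 = 8228.325759576 iron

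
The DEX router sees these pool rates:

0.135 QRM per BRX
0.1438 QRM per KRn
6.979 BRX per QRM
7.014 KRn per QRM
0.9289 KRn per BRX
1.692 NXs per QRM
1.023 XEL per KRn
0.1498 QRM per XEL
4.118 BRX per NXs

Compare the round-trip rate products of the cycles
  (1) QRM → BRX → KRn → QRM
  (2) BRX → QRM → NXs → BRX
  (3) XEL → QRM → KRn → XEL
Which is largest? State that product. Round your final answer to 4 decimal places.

1.0749

(1) 6.979 × 0.9289 × 0.1438 = 0.93223
(2) 0.135 × 1.692 × 4.118 = 0.94063
(3) 0.1498 × 7.014 × 1.023 = 1.07486
Highest is cycle (3) at 1.0749 (>1, arbitrage).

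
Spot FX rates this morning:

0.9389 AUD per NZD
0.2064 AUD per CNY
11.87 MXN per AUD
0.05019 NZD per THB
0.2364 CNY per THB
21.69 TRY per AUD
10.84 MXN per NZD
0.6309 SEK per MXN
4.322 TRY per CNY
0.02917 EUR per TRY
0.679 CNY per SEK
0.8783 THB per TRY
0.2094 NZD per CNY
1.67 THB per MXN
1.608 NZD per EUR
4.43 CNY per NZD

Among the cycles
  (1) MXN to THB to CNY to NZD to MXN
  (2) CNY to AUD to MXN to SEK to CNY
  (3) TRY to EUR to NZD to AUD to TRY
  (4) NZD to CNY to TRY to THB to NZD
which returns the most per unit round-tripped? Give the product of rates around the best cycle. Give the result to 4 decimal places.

(1) 1.67 × 0.2364 × 0.2094 × 10.84 = 0.89613
(2) 0.2064 × 11.87 × 0.6309 × 0.679 = 1.04952
(3) 0.02917 × 1.608 × 0.9389 × 21.69 = 0.95522
(4) 4.43 × 4.322 × 0.8783 × 0.05019 = 0.84401
Highest is cycle (2) at 1.0495 (>1, arbitrage).

1.0495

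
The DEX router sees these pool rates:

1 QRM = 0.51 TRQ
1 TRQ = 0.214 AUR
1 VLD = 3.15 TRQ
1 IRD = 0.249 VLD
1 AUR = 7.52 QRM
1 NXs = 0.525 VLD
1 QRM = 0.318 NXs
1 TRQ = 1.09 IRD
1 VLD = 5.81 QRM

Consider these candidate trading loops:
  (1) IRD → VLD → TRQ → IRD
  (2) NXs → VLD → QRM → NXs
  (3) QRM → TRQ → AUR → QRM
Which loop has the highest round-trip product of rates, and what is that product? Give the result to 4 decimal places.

(1) 0.249 × 3.15 × 1.09 = 0.85494
(2) 0.525 × 5.81 × 0.318 = 0.96998
(3) 0.51 × 0.214 × 7.52 = 0.82073
Highest is cycle (2) at 0.9700 (≤1, no arbitrage).

0.9700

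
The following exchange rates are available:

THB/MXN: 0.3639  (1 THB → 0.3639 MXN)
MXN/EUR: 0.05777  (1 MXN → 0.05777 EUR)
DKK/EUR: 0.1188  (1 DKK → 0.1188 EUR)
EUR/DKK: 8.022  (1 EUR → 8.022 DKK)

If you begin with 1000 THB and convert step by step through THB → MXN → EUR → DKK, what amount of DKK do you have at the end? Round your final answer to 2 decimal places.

168.64

1000 THB × 0.3639 = 363.9 MXN
363.9 MXN × 0.05777 = 21.022503 EUR
21.022503 EUR × 8.022 = 168.642519066 DKK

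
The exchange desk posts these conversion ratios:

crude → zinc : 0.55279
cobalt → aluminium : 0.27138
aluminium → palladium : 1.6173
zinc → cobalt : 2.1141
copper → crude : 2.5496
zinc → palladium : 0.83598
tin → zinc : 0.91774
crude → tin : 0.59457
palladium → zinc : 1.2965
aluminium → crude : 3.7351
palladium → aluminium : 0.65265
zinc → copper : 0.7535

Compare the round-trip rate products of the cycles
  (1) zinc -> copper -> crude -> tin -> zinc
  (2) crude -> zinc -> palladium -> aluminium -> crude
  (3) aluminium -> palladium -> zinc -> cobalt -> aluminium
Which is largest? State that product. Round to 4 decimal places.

(1) 0.7535 × 2.5496 × 0.59457 × 0.91774 = 1.04828
(2) 0.55279 × 0.83598 × 0.65265 × 3.7351 = 1.12652
(3) 1.6173 × 1.2965 × 2.1141 × 0.27138 = 1.20300
Highest is cycle (3) at 1.2030 (>1, arbitrage).

1.2030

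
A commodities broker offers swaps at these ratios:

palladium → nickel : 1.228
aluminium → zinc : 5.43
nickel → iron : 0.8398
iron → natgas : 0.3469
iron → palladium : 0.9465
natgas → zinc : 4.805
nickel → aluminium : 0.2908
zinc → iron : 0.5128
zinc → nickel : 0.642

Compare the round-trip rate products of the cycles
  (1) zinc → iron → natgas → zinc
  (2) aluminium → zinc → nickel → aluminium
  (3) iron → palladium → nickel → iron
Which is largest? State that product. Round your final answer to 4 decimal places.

1.0137

(1) 0.5128 × 0.3469 × 4.805 = 0.85476
(2) 5.43 × 0.642 × 0.2908 = 1.01375
(3) 0.9465 × 1.228 × 0.8398 = 0.97610
Highest is cycle (2) at 1.0137 (>1, arbitrage).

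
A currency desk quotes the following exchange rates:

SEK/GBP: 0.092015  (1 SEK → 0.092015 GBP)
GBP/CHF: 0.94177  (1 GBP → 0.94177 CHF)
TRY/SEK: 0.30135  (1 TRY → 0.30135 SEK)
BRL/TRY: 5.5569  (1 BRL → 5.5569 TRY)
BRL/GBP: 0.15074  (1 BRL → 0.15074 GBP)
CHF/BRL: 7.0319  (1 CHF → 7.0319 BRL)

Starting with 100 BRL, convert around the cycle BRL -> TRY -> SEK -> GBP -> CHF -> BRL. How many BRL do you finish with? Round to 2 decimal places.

102.04

100 BRL × 5.5569 = 555.69 TRY
555.69 TRY × 0.30135 = 167.4571815 SEK
167.4571815 SEK × 0.092015 = 15.4085725557225 GBP
15.4085725557225 GBP × 0.94177 = 14.511331375802778825 CHF
14.511331375802778825 CHF × 7.0319 = 102.0422311015075604195175 BRL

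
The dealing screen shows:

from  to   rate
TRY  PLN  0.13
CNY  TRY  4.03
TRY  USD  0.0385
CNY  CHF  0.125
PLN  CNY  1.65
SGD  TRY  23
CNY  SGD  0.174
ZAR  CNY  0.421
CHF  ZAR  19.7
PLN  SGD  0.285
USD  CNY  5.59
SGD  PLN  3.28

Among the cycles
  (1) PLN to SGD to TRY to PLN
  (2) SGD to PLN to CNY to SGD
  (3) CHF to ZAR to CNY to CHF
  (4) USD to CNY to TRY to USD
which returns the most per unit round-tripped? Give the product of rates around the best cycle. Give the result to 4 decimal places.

1.0367

(1) 0.285 × 23 × 0.13 = 0.85215
(2) 3.28 × 1.65 × 0.174 = 0.94169
(3) 19.7 × 0.421 × 0.125 = 1.03671
(4) 5.59 × 4.03 × 0.0385 = 0.86732
Highest is cycle (3) at 1.0367 (>1, arbitrage).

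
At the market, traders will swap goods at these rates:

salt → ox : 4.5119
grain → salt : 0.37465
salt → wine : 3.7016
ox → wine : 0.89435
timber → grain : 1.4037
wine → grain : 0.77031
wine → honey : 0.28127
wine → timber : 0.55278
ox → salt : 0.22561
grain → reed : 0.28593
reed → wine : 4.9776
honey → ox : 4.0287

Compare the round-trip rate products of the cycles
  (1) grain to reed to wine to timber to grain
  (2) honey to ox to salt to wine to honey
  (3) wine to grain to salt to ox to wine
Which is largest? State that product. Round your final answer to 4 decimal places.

1.1646

(1) 0.28593 × 4.9776 × 0.55278 × 1.4037 = 1.10435
(2) 4.0287 × 0.22561 × 3.7016 × 0.28127 = 0.94632
(3) 0.77031 × 0.37465 × 4.5119 × 0.89435 = 1.16455
Highest is cycle (3) at 1.1646 (>1, arbitrage).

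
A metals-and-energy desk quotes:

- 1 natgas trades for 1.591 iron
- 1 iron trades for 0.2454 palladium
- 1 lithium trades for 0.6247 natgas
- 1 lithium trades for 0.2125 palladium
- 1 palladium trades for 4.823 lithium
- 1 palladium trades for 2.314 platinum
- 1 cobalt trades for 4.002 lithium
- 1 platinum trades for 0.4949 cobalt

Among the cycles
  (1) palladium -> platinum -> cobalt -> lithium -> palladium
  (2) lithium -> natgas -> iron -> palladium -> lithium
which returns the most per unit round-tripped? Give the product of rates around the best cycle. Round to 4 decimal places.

1.1763

(1) 2.314 × 0.4949 × 4.002 × 0.2125 = 0.97391
(2) 0.6247 × 1.591 × 0.2454 × 4.823 = 1.17634
Highest is cycle (2) at 1.1763 (>1, arbitrage).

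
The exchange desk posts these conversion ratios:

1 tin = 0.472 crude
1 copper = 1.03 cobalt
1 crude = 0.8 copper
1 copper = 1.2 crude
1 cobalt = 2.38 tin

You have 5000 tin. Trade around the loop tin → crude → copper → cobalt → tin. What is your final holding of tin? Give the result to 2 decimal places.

5000 tin × 0.472 = 2360 crude
2360 crude × 0.8 = 1888 copper
1888 copper × 1.03 = 1944.64 cobalt
1944.64 cobalt × 2.38 = 4628.2432 tin

4628.24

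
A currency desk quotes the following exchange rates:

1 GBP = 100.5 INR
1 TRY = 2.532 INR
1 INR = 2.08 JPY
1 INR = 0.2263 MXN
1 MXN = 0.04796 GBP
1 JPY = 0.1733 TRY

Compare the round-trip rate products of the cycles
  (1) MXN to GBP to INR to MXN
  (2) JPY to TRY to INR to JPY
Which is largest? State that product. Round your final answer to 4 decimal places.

(1) 0.04796 × 100.5 × 0.2263 = 1.09076
(2) 0.1733 × 2.532 × 2.08 = 0.91269
Highest is cycle (1) at 1.0908 (>1, arbitrage).

1.0908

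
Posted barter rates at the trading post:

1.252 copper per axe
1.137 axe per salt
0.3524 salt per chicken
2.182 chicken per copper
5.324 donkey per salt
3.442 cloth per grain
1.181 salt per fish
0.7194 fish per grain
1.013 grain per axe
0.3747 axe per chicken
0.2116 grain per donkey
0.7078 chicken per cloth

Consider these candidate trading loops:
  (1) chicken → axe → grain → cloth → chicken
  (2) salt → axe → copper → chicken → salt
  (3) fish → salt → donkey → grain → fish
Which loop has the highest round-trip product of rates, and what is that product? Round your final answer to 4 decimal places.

1.0946

(1) 0.3747 × 1.013 × 3.442 × 0.7078 = 0.92473
(2) 1.137 × 1.252 × 2.182 × 0.3524 = 1.09460
(3) 1.181 × 5.324 × 0.2116 × 0.7194 = 0.95714
Highest is cycle (2) at 1.0946 (>1, arbitrage).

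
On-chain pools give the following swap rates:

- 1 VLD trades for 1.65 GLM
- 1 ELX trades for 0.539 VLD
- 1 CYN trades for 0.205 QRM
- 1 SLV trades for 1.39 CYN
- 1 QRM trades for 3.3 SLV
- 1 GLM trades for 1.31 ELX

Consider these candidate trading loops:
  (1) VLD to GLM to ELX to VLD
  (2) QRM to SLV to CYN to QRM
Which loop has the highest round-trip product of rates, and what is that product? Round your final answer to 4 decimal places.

1.1650

(1) 1.65 × 1.31 × 0.539 = 1.16505
(2) 3.3 × 1.39 × 0.205 = 0.94034
Highest is cycle (1) at 1.1650 (>1, arbitrage).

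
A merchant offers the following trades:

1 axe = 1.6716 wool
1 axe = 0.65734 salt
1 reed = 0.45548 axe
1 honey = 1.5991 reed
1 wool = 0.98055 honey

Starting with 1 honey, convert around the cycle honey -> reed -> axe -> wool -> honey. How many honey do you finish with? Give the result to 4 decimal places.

1.1938

1 honey × 1.5991 = 1.5991 reed
1.5991 reed × 0.45548 = 0.728358068 axe
0.728358068 axe × 1.6716 = 1.2175233464688 wool
1.2175233464688 wool × 0.98055 = 1.19384251737998184 honey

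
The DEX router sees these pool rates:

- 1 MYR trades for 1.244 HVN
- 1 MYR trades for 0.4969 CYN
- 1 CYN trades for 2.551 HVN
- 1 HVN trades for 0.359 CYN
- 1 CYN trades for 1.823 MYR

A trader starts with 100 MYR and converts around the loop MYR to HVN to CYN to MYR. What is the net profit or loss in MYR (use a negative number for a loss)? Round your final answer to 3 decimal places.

100 MYR × 1.244 = 124.4 HVN
124.4 HVN × 0.359 = 44.6596 CYN
44.6596 CYN × 1.823 = 81.4144508 MYR
Net change: 81.4144508 − 100 = -18.5855492 MYR

-18.586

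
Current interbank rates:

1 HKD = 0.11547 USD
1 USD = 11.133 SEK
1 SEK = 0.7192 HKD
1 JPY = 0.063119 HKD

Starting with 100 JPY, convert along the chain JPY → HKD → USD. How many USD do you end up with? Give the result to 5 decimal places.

0.72884

100 JPY × 0.063119 = 6.3119 HKD
6.3119 HKD × 0.11547 = 0.728835093 USD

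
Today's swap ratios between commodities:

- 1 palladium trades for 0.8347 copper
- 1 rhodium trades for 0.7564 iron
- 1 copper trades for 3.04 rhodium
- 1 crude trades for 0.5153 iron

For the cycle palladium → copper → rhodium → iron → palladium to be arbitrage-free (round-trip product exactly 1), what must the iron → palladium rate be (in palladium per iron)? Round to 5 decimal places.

0.52101

Known legs of the cycle: 0.8347 × 3.04 × 0.7564 = 1.9193559232
For no arbitrage the full-cycle product must be 1, so the missing rate is 1 / 1.9193559232 ≈ 0.5210081.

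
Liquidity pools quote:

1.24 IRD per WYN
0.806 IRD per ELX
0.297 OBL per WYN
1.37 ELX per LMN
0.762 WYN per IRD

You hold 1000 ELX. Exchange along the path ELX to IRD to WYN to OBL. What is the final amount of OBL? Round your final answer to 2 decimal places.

1000 ELX × 0.806 = 806 IRD
806 IRD × 0.762 = 614.172 WYN
614.172 WYN × 0.297 = 182.409084 OBL

182.41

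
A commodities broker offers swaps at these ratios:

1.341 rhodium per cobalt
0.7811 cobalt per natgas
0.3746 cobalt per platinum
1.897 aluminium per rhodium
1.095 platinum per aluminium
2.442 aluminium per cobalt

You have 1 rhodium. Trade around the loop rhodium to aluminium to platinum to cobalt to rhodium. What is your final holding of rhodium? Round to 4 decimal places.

1.0435

1 rhodium × 1.897 = 1.897 aluminium
1.897 aluminium × 1.095 = 2.077215 platinum
2.077215 platinum × 0.3746 = 0.778124739 cobalt
0.778124739 cobalt × 1.341 = 1.043465274999 rhodium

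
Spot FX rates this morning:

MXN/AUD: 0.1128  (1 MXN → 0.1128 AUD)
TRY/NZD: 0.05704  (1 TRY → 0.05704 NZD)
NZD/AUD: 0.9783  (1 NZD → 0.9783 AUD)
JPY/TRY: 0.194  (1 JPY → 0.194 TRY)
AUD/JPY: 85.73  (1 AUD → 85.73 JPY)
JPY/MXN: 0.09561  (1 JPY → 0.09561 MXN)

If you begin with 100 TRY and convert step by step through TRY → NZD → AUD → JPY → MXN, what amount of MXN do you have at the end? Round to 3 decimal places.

45.739

100 TRY × 0.05704 = 5.704 NZD
5.704 NZD × 0.9783 = 5.5802232 AUD
5.5802232 AUD × 85.73 = 478.392534936 JPY
478.392534936 JPY × 0.09561 = 45.73911026523096 MXN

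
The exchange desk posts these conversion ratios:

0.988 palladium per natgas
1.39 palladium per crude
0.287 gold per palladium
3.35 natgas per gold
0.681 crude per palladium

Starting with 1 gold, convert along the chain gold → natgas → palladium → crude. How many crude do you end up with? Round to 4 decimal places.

2.2540

1 gold × 3.35 = 3.35 natgas
3.35 natgas × 0.988 = 3.3098 palladium
3.3098 palladium × 0.681 = 2.2539738 crude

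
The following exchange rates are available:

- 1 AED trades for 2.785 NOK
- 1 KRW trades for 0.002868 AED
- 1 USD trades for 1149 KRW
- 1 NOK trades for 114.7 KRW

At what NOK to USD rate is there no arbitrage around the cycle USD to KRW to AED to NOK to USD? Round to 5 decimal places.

0.10896

Known legs of the cycle: 1149 × 0.002868 × 2.785 = 9.17749962
For no arbitrage the full-cycle product must be 1, so the missing rate is 1 / 9.17749962 ≈ 0.1089621.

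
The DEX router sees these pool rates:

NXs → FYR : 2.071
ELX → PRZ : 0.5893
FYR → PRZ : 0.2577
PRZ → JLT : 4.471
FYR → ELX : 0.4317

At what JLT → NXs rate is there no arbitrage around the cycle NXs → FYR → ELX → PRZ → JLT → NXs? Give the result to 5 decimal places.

0.42452

Known legs of the cycle: 2.071 × 0.4317 × 0.5893 × 4.471 = 2.35560929054721
For no arbitrage the full-cycle product must be 1, so the missing rate is 1 / 2.35560929054721 ≈ 0.4245186.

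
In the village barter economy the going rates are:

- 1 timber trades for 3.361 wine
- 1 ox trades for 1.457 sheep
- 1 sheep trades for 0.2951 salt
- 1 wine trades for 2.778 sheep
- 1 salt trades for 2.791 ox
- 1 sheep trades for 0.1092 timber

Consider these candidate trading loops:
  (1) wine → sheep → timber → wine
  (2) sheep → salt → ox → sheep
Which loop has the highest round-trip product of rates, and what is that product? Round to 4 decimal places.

(1) 2.778 × 0.1092 × 3.361 = 1.01958
(2) 0.2951 × 2.791 × 1.457 = 1.20002
Highest is cycle (2) at 1.2000 (>1, arbitrage).

1.2000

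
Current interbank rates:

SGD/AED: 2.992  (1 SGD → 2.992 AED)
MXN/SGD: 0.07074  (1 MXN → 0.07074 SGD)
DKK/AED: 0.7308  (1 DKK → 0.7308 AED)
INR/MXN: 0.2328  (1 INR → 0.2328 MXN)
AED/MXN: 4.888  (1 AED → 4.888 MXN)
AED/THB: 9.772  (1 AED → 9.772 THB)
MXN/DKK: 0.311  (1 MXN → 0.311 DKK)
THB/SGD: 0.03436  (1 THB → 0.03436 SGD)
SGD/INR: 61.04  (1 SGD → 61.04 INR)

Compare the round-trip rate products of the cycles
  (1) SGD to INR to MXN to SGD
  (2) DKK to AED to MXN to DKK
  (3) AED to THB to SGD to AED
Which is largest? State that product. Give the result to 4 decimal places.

(1) 61.04 × 0.2328 × 0.07074 = 1.00522
(2) 0.7308 × 4.888 × 0.311 = 1.11094
(3) 9.772 × 0.03436 × 2.992 = 1.00461
Highest is cycle (2) at 1.1109 (>1, arbitrage).

1.1109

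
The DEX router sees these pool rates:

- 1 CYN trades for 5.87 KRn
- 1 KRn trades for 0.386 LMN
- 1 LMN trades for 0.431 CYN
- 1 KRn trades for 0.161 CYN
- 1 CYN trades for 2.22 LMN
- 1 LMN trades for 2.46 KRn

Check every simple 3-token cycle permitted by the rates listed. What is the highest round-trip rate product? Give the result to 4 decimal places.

0.9766

CYN→KRn→LMN→CYN: 5.87 × 0.386 × 0.431 = 0.97657
CYN→LMN→KRn→CYN: 2.22 × 2.46 × 0.161 = 0.87925
Maximum is CYN→KRn→LMN→CYN at 0.9766; no arbitrage — every cycle loses value.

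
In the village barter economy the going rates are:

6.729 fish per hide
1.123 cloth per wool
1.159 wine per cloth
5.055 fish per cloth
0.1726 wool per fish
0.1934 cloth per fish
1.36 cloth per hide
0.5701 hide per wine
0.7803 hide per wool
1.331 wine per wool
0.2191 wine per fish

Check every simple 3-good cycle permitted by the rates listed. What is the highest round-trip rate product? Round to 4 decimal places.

0.9798

cloth→fish→wool→cloth: 5.055 × 0.1726 × 1.123 = 0.97981
wool→hide→fish→wool: 0.7803 × 6.729 × 0.1726 = 0.90626
cloth→wine→hide→cloth: 1.159 × 0.5701 × 1.36 = 0.89861
fish→wine→hide→fish: 0.2191 × 0.5701 × 6.729 = 0.84051
Maximum is cloth→fish→wool→cloth at 0.9798; no arbitrage — every cycle loses value.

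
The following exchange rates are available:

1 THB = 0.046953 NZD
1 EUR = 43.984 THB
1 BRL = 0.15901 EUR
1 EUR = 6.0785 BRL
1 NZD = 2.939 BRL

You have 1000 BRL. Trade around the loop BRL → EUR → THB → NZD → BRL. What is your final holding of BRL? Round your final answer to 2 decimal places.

965.12

1000 BRL × 0.15901 = 159.01 EUR
159.01 EUR × 43.984 = 6993.89584 THB
6993.89584 THB × 0.046953 = 328.38439137552 NZD
328.38439137552 NZD × 2.939 = 965.12172625265328 BRL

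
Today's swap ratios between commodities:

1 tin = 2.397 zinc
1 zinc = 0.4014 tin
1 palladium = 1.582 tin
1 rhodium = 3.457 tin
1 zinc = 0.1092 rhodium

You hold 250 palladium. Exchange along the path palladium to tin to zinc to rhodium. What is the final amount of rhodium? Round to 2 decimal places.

103.52

250 palladium × 1.582 = 395.5 tin
395.5 tin × 2.397 = 948.0135 zinc
948.0135 zinc × 0.1092 = 103.5230742 rhodium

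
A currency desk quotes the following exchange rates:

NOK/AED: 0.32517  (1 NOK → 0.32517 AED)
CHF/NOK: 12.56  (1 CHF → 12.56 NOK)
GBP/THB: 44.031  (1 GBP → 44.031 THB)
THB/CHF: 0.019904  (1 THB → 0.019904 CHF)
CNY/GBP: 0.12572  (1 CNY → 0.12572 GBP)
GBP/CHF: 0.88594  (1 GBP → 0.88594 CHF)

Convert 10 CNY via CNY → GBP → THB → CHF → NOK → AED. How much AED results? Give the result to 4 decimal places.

4.4999

10 CNY × 0.12572 = 1.2572 GBP
1.2572 GBP × 44.031 = 55.3557732 THB
55.3557732 THB × 0.019904 = 1.1018013097728 CHF
1.1018013097728 CHF × 12.56 = 13.838624450746368 NOK
13.838624450746368 NOK × 0.32517 = 4.49990551264919648256 AED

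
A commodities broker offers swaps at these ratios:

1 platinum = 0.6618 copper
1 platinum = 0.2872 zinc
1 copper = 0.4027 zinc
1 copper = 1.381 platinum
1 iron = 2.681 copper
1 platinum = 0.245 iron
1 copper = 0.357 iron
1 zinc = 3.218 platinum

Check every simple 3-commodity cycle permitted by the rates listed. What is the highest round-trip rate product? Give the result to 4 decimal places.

platinum→iron→copper→platinum: 0.245 × 2.681 × 1.381 = 0.90710
platinum→copper→zinc→platinum: 0.6618 × 0.4027 × 3.218 = 0.85762
Maximum is platinum→iron→copper→platinum at 0.9071; no arbitrage — every cycle loses value.

0.9071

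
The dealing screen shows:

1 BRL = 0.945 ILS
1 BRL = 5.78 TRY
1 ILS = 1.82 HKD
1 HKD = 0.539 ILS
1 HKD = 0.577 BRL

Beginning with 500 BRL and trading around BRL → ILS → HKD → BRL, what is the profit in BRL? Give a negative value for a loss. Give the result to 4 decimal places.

-3.8089

500 BRL × 0.945 = 472.5 ILS
472.5 ILS × 1.82 = 859.95 HKD
859.95 HKD × 0.577 = 496.19115 BRL
Net change: 496.19115 − 500 = -3.80885 BRL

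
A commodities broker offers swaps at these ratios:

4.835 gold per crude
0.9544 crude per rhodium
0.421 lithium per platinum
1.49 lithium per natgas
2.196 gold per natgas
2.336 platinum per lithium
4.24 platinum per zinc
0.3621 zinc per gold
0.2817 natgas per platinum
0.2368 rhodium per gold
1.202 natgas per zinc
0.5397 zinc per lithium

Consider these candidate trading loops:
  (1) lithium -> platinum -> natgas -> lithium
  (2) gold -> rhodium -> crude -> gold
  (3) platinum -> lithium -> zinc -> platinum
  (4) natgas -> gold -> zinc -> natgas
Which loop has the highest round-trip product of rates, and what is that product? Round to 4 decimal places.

(1) 2.336 × 0.2817 × 1.49 = 0.98050
(2) 0.2368 × 0.9544 × 4.835 = 1.09272
(3) 0.421 × 0.5397 × 4.24 = 0.96339
(4) 2.196 × 0.3621 × 1.202 = 0.95580
Highest is cycle (2) at 1.0927 (>1, arbitrage).

1.0927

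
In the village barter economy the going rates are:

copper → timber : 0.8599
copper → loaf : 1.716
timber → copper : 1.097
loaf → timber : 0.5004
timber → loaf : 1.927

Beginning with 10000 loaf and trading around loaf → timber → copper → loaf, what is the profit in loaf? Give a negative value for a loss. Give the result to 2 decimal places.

10000 loaf × 0.5004 = 5004 timber
5004 timber × 1.097 = 5489.388 copper
5489.388 copper × 1.716 = 9419.789808 loaf
Net change: 9419.789808 − 10000 = -580.210192 loaf

-580.21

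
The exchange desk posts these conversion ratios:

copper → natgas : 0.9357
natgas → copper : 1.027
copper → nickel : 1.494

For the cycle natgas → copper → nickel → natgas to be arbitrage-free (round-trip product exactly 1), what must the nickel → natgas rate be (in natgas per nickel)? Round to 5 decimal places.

Known legs of the cycle: 1.027 × 1.494 = 1.534338
For no arbitrage the full-cycle product must be 1, so the missing rate is 1 / 1.534338 ≈ 0.6517469.

0.65175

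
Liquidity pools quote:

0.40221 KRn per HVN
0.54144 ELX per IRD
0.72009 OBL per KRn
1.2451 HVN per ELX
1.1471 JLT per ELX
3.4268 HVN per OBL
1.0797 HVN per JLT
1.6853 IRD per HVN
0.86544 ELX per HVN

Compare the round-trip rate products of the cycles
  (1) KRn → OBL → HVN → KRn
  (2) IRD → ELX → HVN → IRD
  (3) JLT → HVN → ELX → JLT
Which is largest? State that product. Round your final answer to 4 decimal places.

1.1361

(1) 0.72009 × 3.4268 × 0.40221 = 0.99250
(2) 0.54144 × 1.2451 × 1.6853 = 1.13614
(3) 1.0797 × 0.86544 × 1.1471 = 1.07187
Highest is cycle (2) at 1.1361 (>1, arbitrage).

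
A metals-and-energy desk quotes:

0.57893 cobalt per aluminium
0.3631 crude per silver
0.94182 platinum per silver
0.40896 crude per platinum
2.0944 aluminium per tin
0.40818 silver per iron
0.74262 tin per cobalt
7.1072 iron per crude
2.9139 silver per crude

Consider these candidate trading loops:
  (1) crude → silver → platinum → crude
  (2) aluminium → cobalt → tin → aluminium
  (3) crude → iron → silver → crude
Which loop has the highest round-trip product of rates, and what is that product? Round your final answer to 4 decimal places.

1.1223

(1) 2.9139 × 0.94182 × 0.40896 = 1.12234
(2) 0.57893 × 0.74262 × 2.0944 = 0.90043
(3) 7.1072 × 0.40818 × 0.3631 = 1.05336
Highest is cycle (1) at 1.1223 (>1, arbitrage).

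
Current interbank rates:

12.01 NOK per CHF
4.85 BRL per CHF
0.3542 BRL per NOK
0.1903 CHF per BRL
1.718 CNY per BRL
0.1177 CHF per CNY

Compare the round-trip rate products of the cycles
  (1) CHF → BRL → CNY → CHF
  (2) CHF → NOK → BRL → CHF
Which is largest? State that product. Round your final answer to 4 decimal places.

(1) 4.85 × 1.718 × 0.1177 = 0.98071
(2) 12.01 × 0.3542 × 0.1903 = 0.80953
Highest is cycle (1) at 0.9807 (≤1, no arbitrage).

0.9807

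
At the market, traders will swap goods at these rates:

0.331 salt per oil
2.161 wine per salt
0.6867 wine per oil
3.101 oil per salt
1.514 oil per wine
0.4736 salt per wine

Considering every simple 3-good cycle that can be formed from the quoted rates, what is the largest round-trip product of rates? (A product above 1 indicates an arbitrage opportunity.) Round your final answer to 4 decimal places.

1.0830

salt→wine→oil→salt: 2.161 × 1.514 × 0.331 = 1.08295
salt→oil→wine→salt: 3.101 × 0.6867 × 0.4736 = 1.00851
Maximum is salt→wine→oil→salt at 1.0830; arbitrage exists.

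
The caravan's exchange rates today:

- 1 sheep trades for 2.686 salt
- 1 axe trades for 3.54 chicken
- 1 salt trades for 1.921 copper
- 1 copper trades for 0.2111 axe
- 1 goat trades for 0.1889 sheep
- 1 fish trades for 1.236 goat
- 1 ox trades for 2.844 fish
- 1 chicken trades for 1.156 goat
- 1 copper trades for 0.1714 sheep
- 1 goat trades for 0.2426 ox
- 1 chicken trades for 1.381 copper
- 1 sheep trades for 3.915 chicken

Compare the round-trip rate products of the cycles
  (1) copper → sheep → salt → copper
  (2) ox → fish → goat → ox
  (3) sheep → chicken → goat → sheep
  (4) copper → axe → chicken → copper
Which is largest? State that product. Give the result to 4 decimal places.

1.0320

(1) 0.1714 × 2.686 × 1.921 = 0.88439
(2) 2.844 × 1.236 × 0.2426 = 0.85278
(3) 3.915 × 1.156 × 0.1889 = 0.85491
(4) 0.2111 × 3.54 × 1.381 = 1.03201
Highest is cycle (4) at 1.0320 (>1, arbitrage).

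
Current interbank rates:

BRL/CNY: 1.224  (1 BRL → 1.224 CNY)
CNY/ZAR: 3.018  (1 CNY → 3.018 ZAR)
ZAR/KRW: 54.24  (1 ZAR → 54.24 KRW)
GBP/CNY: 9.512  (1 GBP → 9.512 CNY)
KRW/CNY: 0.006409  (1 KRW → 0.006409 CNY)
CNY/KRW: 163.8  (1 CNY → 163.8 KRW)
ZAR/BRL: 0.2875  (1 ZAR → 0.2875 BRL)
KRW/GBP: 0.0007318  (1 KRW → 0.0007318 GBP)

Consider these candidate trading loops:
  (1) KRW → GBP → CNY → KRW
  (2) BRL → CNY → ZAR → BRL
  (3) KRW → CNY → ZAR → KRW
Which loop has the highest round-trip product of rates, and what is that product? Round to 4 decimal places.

(1) 0.0007318 × 9.512 × 163.8 = 1.14019
(2) 1.224 × 3.018 × 0.2875 = 1.06203
(3) 0.006409 × 3.018 × 54.24 = 1.04913
Highest is cycle (1) at 1.1402 (>1, arbitrage).

1.1402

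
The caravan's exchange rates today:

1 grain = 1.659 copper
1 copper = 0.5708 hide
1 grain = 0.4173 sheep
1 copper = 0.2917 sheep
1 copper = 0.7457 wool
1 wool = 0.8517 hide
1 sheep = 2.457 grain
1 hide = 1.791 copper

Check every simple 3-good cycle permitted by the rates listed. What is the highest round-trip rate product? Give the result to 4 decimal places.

sheep→grain→copper→sheep: 2.457 × 1.659 × 0.2917 = 1.18902
hide→copper→wool→hide: 1.791 × 0.7457 × 0.8517 = 1.13749
Maximum is sheep→grain→copper→sheep at 1.1890; arbitrage exists.

1.1890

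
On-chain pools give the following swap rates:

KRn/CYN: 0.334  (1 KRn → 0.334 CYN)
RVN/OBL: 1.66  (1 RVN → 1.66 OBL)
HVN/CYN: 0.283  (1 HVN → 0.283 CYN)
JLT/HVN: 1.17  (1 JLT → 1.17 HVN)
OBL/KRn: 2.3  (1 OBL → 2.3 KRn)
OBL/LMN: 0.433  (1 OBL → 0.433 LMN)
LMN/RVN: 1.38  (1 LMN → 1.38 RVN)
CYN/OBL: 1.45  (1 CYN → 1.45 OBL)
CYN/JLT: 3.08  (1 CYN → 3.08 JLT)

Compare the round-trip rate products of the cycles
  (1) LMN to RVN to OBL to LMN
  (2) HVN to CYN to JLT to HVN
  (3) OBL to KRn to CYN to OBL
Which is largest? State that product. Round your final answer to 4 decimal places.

(1) 1.38 × 1.66 × 0.433 = 0.99192
(2) 0.283 × 3.08 × 1.17 = 1.01982
(3) 2.3 × 0.334 × 1.45 = 1.11389
Highest is cycle (3) at 1.1139 (>1, arbitrage).

1.1139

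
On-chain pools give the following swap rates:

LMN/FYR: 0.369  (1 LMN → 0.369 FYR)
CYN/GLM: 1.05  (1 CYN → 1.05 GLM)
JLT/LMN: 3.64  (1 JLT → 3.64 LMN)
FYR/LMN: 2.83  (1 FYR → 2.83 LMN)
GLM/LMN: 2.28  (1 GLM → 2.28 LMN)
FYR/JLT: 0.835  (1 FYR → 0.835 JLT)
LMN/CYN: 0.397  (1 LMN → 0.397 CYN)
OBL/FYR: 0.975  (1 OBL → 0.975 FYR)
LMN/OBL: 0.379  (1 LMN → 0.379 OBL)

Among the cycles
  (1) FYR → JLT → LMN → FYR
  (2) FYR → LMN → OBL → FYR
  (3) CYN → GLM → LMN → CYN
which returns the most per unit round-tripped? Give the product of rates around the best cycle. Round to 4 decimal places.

1.1215

(1) 0.835 × 3.64 × 0.369 = 1.12154
(2) 2.83 × 0.379 × 0.975 = 1.04576
(3) 1.05 × 2.28 × 0.397 = 0.95042
Highest is cycle (1) at 1.1215 (>1, arbitrage).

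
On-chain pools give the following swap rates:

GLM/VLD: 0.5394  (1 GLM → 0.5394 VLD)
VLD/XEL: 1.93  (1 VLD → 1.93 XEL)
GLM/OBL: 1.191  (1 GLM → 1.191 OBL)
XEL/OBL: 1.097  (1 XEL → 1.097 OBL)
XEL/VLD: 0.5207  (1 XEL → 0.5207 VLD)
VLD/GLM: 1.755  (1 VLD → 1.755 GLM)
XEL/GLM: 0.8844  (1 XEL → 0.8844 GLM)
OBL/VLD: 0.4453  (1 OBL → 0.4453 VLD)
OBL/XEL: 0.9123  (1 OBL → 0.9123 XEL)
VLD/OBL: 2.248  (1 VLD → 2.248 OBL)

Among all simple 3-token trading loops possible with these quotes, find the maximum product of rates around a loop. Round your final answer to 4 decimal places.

OBL→XEL→VLD→OBL: 0.9123 × 0.5207 × 2.248 = 1.06788
GLM→OBL→XEL→GLM: 1.191 × 0.9123 × 0.8844 = 0.96094
OBL→VLD→XEL→OBL: 0.4453 × 1.93 × 1.097 = 0.94279
GLM→OBL→VLD→GLM: 1.191 × 0.4453 × 1.755 = 0.93077
GLM→VLD→XEL→GLM: 0.5394 × 1.93 × 0.8844 = 0.92070
Maximum is OBL→XEL→VLD→OBL at 1.0679; arbitrage exists.

1.0679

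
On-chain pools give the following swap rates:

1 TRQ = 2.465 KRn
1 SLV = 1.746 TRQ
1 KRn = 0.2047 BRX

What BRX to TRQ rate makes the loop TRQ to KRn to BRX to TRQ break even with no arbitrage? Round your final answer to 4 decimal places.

1.9818

Known legs of the cycle: 2.465 × 0.2047 = 0.5045855
For no arbitrage the full-cycle product must be 1, so the missing rate is 1 / 0.5045855 ≈ 1.981825.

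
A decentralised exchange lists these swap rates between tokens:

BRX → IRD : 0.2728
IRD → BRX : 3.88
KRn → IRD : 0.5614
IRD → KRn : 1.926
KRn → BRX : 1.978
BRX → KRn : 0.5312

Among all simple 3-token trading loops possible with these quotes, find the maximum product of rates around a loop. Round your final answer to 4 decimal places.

1.1571

IRD→BRX→KRn→IRD: 3.88 × 0.5312 × 0.5614 = 1.15708
IRD→KRn→BRX→IRD: 1.926 × 1.978 × 0.2728 = 1.03927
Maximum is IRD→BRX→KRn→IRD at 1.1571; arbitrage exists.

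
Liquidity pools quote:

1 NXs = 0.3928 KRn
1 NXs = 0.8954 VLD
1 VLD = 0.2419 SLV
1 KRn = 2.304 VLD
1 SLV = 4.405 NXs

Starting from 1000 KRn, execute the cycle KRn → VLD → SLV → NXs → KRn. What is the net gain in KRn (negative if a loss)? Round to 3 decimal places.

1000 KRn × 2.304 = 2304 VLD
2304 VLD × 0.2419 = 557.3376 SLV
557.3376 SLV × 4.405 = 2455.072128 NXs
2455.072128 NXs × 0.3928 = 964.3523318784 KRn
Net change: 964.3523318784 − 1000 = -35.6476681216 KRn

-35.648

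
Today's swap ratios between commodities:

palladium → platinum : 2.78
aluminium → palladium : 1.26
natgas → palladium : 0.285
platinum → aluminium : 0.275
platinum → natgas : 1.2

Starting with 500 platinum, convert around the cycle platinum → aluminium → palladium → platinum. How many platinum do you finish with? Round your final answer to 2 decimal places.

500 platinum × 0.275 = 137.5 aluminium
137.5 aluminium × 1.26 = 173.25 palladium
173.25 palladium × 2.78 = 481.635 platinum

481.64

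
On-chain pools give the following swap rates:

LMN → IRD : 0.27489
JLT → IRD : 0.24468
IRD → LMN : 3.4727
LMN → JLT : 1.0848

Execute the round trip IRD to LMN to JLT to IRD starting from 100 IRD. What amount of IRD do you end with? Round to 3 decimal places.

92.175

100 IRD × 3.4727 = 347.27 LMN
347.27 LMN × 1.0848 = 376.718496 JLT
376.718496 JLT × 0.24468 = 92.17548160128 IRD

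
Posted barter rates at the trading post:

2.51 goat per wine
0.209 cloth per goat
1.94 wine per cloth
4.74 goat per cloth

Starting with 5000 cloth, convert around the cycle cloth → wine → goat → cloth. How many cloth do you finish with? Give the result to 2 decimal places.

5000 cloth × 1.94 = 9700 wine
9700 wine × 2.51 = 24347 goat
24347 goat × 0.209 = 5088.523 cloth

5088.52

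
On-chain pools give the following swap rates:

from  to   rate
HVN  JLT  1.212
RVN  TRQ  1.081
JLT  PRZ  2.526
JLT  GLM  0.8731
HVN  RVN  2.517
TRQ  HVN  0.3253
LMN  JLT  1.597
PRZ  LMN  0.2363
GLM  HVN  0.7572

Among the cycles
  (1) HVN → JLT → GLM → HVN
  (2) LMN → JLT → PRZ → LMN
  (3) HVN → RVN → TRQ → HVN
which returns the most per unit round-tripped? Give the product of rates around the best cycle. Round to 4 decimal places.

0.9532

(1) 1.212 × 0.8731 × 0.7572 = 0.80127
(2) 1.597 × 2.526 × 0.2363 = 0.95324
(3) 2.517 × 1.081 × 0.3253 = 0.88510
Highest is cycle (2) at 0.9532 (≤1, no arbitrage).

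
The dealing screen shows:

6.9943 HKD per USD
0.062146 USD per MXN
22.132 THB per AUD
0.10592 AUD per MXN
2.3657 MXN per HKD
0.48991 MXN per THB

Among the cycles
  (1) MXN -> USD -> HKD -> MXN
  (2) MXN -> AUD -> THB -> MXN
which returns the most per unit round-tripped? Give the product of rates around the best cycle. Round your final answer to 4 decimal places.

(1) 0.062146 × 6.9943 × 2.3657 = 1.02829
(2) 0.10592 × 22.132 × 0.48991 = 1.14846
Highest is cycle (2) at 1.1485 (>1, arbitrage).

1.1485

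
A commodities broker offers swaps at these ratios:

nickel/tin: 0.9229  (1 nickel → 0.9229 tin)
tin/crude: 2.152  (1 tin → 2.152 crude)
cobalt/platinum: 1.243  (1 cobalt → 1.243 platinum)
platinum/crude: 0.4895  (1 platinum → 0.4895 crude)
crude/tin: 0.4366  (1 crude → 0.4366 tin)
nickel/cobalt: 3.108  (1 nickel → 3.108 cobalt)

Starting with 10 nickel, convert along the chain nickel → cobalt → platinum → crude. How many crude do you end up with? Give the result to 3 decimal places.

10 nickel × 3.108 = 31.08 cobalt
31.08 cobalt × 1.243 = 38.63244 platinum
38.63244 platinum × 0.4895 = 18.91057938 crude

18.911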